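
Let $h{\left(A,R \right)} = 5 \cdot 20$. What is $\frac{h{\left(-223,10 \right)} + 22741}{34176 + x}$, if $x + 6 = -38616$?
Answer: $- \frac{1757}{342} \approx -5.1374$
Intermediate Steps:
$x = -38622$ ($x = -6 - 38616 = -38622$)
$h{\left(A,R \right)} = 100$
$\frac{h{\left(-223,10 \right)} + 22741}{34176 + x} = \frac{100 + 22741}{34176 - 38622} = \frac{22841}{-4446} = 22841 \left(- \frac{1}{4446}\right) = - \frac{1757}{342}$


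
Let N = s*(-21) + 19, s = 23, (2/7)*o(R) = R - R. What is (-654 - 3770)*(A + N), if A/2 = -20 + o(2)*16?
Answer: 2229696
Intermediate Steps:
o(R) = 0 (o(R) = 7*(R - R)/2 = (7/2)*0 = 0)
A = -40 (A = 2*(-20 + 0*16) = 2*(-20 + 0) = 2*(-20) = -40)
N = -464 (N = 23*(-21) + 19 = -483 + 19 = -464)
(-654 - 3770)*(A + N) = (-654 - 3770)*(-40 - 464) = -4424*(-504) = 2229696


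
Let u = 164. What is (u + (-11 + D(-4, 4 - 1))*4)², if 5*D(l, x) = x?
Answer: 374544/25 ≈ 14982.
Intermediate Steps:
D(l, x) = x/5
(u + (-11 + D(-4, 4 - 1))*4)² = (164 + (-11 + (4 - 1)/5)*4)² = (164 + (-11 + (⅕)*3)*4)² = (164 + (-11 + ⅗)*4)² = (164 - 52/5*4)² = (164 - 208/5)² = (612/5)² = 374544/25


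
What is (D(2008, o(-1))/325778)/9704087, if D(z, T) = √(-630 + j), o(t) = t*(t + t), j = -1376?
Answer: I*√2006/3161378054686 ≈ 1.4167e-11*I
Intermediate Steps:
o(t) = 2*t² (o(t) = t*(2*t) = 2*t²)
D(z, T) = I*√2006 (D(z, T) = √(-630 - 1376) = √(-2006) = I*√2006)
(D(2008, o(-1))/325778)/9704087 = ((I*√2006)/325778)/9704087 = ((I*√2006)*(1/325778))*(1/9704087) = (I*√2006/325778)*(1/9704087) = I*√2006/3161378054686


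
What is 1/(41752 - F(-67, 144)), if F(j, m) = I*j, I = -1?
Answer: 1/41685 ≈ 2.3989e-5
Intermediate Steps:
F(j, m) = -j
1/(41752 - F(-67, 144)) = 1/(41752 - (-1)*(-67)) = 1/(41752 - 1*67) = 1/(41752 - 67) = 1/41685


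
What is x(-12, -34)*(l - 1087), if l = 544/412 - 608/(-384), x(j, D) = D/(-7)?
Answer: -22779031/4326 ≈ -5265.6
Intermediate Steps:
x(j, D) = -D/7 (x(j, D) = D*(-⅐) = -D/7)
l = 3589/1236 (l = 544*(1/412) - 608*(-1/384) = 136/103 + 19/12 = 3589/1236 ≈ 2.9037)
x(-12, -34)*(l - 1087) = (-⅐*(-34))*(3589/1236 - 1087) = (34/7)*(-1339943/1236) = -22779031/4326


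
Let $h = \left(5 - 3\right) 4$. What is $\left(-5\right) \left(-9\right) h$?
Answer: $360$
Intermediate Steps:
$h = 8$ ($h = 2 \cdot 4 = 8$)
$\left(-5\right) \left(-9\right) h = \left(-5\right) \left(-9\right) 8 = 45 \cdot 8 = 360$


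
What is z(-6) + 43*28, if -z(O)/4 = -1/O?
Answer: 3610/3 ≈ 1203.3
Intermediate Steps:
z(O) = 4/O (z(O) = -(-4)/O = 4/O)
z(-6) + 43*28 = 4/(-6) + 43*28 = 4*(-1/6) + 1204 = -2/3 + 1204 = 3610/3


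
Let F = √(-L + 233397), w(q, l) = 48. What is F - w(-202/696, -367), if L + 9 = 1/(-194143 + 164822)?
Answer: -48 + √200664049324967/29321 ≈ 435.12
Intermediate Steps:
L = -263890/29321 (L = -9 + 1/(-194143 + 164822) = -9 + 1/(-29321) = -9 - 1/29321 = -263890/29321 ≈ -9.0000)
F = √200664049324967/29321 (F = √(-1*(-263890/29321) + 233397) = √(263890/29321 + 233397) = √(6843697327/29321) = √200664049324967/29321 ≈ 483.12)
F - w(-202/696, -367) = √200664049324967/29321 - 1*48 = √200664049324967/29321 - 48 = -48 + √200664049324967/29321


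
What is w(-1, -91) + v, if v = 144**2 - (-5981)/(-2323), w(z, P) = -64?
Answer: 48015075/2323 ≈ 20669.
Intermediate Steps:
v = 48163747/2323 (v = 20736 - (-5981)*(-1)/2323 = 20736 - 1*5981/2323 = 20736 - 5981/2323 = 48163747/2323 ≈ 20733.)
w(-1, -91) + v = -64 + 48163747/2323 = 48015075/2323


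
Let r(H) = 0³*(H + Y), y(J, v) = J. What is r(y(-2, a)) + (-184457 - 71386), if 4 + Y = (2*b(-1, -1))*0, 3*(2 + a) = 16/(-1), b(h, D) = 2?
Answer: -255843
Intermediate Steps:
a = -22/3 (a = -2 + (16/(-1))/3 = -2 + (16*(-1))/3 = -2 + (⅓)*(-16) = -2 - 16/3 = -22/3 ≈ -7.3333)
Y = -4 (Y = -4 + (2*2)*0 = -4 + 4*0 = -4 + 0 = -4)
r(H) = 0 (r(H) = 0³*(H - 4) = 0*(-4 + H) = 0)
r(y(-2, a)) + (-184457 - 71386) = 0 + (-184457 - 71386) = 0 - 255843 = -255843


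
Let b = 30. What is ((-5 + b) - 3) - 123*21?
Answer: -2561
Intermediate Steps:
((-5 + b) - 3) - 123*21 = ((-5 + 30) - 3) - 123*21 = (25 - 3) - 2583 = 22 - 2583 = -2561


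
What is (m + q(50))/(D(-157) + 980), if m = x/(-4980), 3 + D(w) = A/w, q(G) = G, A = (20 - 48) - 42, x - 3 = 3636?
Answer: 44431/881460 ≈ 0.050406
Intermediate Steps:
x = 3639 (x = 3 + 3636 = 3639)
A = -70 (A = -28 - 42 = -70)
D(w) = -3 - 70/w
m = -1213/1660 (m = 3639/(-4980) = 3639*(-1/4980) = -1213/1660 ≈ -0.73072)
(m + q(50))/(D(-157) + 980) = (-1213/1660 + 50)/((-3 - 70/(-157)) + 980) = 81787/(1660*((-3 - 70*(-1/157)) + 980)) = 81787/(1660*((-3 + 70/157) + 980)) = 81787/(1660*(-401/157 + 980)) = 81787/(1660*(153459/157)) = (81787/1660)*(157/153459) = 44431/881460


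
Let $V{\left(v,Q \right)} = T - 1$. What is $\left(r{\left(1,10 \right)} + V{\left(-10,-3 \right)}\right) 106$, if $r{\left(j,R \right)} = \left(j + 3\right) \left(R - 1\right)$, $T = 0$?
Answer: $3710$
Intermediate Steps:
$r{\left(j,R \right)} = \left(-1 + R\right) \left(3 + j\right)$ ($r{\left(j,R \right)} = \left(3 + j\right) \left(-1 + R\right) = \left(-1 + R\right) \left(3 + j\right)$)
$V{\left(v,Q \right)} = -1$ ($V{\left(v,Q \right)} = 0 - 1 = -1$)
$\left(r{\left(1,10 \right)} + V{\left(-10,-3 \right)}\right) 106 = \left(\left(-3 - 1 + 3 \cdot 10 + 10 \cdot 1\right) - 1\right) 106 = \left(\left(-3 - 1 + 30 + 10\right) - 1\right) 106 = \left(36 - 1\right) 106 = 35 \cdot 106 = 3710$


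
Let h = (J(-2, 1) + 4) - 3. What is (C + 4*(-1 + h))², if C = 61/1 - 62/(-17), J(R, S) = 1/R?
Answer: 1134225/289 ≈ 3924.7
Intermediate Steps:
h = ½ (h = (1/(-2) + 4) - 3 = (-½ + 4) - 3 = 7/2 - 3 = ½ ≈ 0.50000)
C = 1099/17 (C = 61*1 - 62*(-1/17) = 61 + 62/17 = 1099/17 ≈ 64.647)
(C + 4*(-1 + h))² = (1099/17 + 4*(-1 + ½))² = (1099/17 + 4*(-½))² = (1099/17 - 2)² = (1065/17)² = 1134225/289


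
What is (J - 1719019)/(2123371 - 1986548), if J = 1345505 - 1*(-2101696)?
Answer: 1728182/136823 ≈ 12.631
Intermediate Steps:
J = 3447201 (J = 1345505 + 2101696 = 3447201)
(J - 1719019)/(2123371 - 1986548) = (3447201 - 1719019)/(2123371 - 1986548) = 1728182/136823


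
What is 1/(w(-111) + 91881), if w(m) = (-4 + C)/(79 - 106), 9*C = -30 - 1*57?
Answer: 81/7442402 ≈ 1.0884e-5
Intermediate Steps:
C = -29/3 (C = (-30 - 1*57)/9 = (-30 - 57)/9 = (⅑)*(-87) = -29/3 ≈ -9.6667)
w(m) = 41/81 (w(m) = (-4 - 29/3)/(79 - 106) = -41/3/(-27) = -41/3*(-1/27) = 41/81)
1/(w(-111) + 91881) = 1/(41/81 + 91881) = 1/(7442402/81) = 81/7442402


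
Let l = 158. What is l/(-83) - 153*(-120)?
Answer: 1523722/83 ≈ 18358.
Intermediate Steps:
l/(-83) - 153*(-120) = 158/(-83) - 153*(-120) = 158*(-1/83) + 18360 = -158/83 + 18360 = 1523722/83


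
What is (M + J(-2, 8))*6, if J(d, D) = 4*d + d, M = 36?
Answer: 156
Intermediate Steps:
J(d, D) = 5*d
(M + J(-2, 8))*6 = (36 + 5*(-2))*6 = (36 - 10)*6 = 26*6 = 156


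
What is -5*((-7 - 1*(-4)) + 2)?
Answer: 5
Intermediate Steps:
-5*((-7 - 1*(-4)) + 2) = -5*((-7 + 4) + 2) = -5*(-3 + 2) = -5*(-1) = 5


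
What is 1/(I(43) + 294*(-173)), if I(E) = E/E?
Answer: -1/50861 ≈ -1.9661e-5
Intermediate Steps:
I(E) = 1
1/(I(43) + 294*(-173)) = 1/(1 + 294*(-173)) = 1/(1 - 50862) = 1/(-50861) = -1/50861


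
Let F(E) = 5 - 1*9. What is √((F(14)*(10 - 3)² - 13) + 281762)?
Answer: √281553 ≈ 530.62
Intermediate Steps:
F(E) = -4 (F(E) = 5 - 9 = -4)
√((F(14)*(10 - 3)² - 13) + 281762) = √((-4*(10 - 3)² - 13) + 281762) = √((-4*7² - 13) + 281762) = √((-4*49 - 13) + 281762) = √((-196 - 13) + 281762) = √(-209 + 281762) = √281553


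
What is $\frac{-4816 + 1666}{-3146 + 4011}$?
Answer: $- \frac{630}{173} \approx -3.6416$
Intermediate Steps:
$\frac{-4816 + 1666}{-3146 + 4011} = - \frac{3150}{865} = \left(-3150\right) \frac{1}{865} = - \frac{630}{173}$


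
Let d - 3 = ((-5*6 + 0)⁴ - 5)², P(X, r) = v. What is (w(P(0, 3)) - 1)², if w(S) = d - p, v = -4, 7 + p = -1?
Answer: 430456581291536433001225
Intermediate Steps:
p = -8 (p = -7 - 1 = -8)
P(X, r) = -4
d = 656091900028 (d = 3 + ((-5*6 + 0)⁴ - 5)² = 3 + ((-30 + 0)⁴ - 5)² = 3 + ((-30)⁴ - 5)² = 3 + (810000 - 5)² = 3 + 809995² = 3 + 656091900025 = 656091900028)
w(S) = 656091900036 (w(S) = 656091900028 - 1*(-8) = 656091900028 + 8 = 656091900036)
(w(P(0, 3)) - 1)² = (656091900036 - 1)² = 656091900035² = 430456581291536433001225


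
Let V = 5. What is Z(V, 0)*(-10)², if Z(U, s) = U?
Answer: 500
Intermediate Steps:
Z(V, 0)*(-10)² = 5*(-10)² = 5*100 = 500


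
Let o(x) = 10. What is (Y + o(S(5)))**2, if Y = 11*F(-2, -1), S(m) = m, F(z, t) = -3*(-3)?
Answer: 11881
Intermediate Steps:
F(z, t) = 9
Y = 99 (Y = 11*9 = 99)
(Y + o(S(5)))**2 = (99 + 10)**2 = 109**2 = 11881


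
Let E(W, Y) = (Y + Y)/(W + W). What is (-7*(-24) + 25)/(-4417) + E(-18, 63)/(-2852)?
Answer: -1069953/25194568 ≈ -0.042468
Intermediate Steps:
E(W, Y) = Y/W (E(W, Y) = (2*Y)/((2*W)) = (2*Y)*(1/(2*W)) = Y/W)
(-7*(-24) + 25)/(-4417) + E(-18, 63)/(-2852) = (-7*(-24) + 25)/(-4417) + (63/(-18))/(-2852) = (168 + 25)*(-1/4417) + (63*(-1/18))*(-1/2852) = 193*(-1/4417) - 7/2*(-1/2852) = -193/4417 + 7/5704 = -1069953/25194568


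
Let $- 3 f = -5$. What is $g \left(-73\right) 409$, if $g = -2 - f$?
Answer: $\frac{328427}{3} \approx 1.0948 \cdot 10^{5}$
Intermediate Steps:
$f = \frac{5}{3}$ ($f = \left(- \frac{1}{3}\right) \left(-5\right) = \frac{5}{3} \approx 1.6667$)
$g = - \frac{11}{3}$ ($g = -2 - \frac{5}{3} = - \frac{11}{3} \approx -3.6667$)
$g \left(-73\right) 409 = \left(- \frac{11}{3}\right) \left(-73\right) 409 = \frac{803}{3} \cdot 409 = \frac{328427}{3}$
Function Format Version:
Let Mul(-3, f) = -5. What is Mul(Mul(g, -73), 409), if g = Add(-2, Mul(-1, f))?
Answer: Rational(328427, 3) ≈ 1.0948e+5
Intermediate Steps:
f = Rational(5, 3) (f = Mul(Rational(-1, 3), -5) = Rational(5, 3) ≈ 1.6667)
g = Rational(-11, 3) (g = Add(-2, Mul(-1, Rational(5, 3))) = Add(-2, Rational(-5, 3)) = Rational(-11, 3) ≈ -3.6667)
Mul(Mul(g, -73), 409) = Mul(Mul(Rational(-11, 3), -73), 409) = Mul(Rational(803, 3), 409) = Rational(328427, 3)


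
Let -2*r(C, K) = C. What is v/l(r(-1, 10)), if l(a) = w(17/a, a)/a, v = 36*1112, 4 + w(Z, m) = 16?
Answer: 1668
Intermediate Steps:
r(C, K) = -C/2
w(Z, m) = 12 (w(Z, m) = -4 + 16 = 12)
v = 40032
l(a) = 12/a
v/l(r(-1, 10)) = 40032/((12/((-½*(-1))))) = 40032/((12/(½))) = 40032/((12*2)) = 40032/24 = 40032*(1/24) = 1668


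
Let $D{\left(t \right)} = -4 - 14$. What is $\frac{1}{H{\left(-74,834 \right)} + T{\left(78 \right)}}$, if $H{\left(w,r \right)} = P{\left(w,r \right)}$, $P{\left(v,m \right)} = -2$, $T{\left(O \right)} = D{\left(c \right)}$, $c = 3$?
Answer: $- \frac{1}{20} \approx -0.05$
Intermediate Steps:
$D{\left(t \right)} = -18$ ($D{\left(t \right)} = -4 - 14 = -18$)
$T{\left(O \right)} = -18$
$H{\left(w,r \right)} = -2$
$\frac{1}{H{\left(-74,834 \right)} + T{\left(78 \right)}} = \frac{1}{-2 - 18} = \frac{1}{-20} = - \frac{1}{20}$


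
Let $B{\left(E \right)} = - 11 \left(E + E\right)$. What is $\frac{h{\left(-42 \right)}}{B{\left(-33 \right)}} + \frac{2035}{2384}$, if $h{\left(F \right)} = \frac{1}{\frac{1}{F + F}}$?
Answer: $\frac{212859}{288464} \approx 0.7379$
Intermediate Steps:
$B{\left(E \right)} = - 22 E$ ($B{\left(E \right)} = - 11 \cdot 2 E = - 22 E$)
$h{\left(F \right)} = 2 F$ ($h{\left(F \right)} = \frac{1}{\frac{1}{2 F}} = \frac{1}{\frac{1}{2} \frac{1}{F}} = 2 F$)
$\frac{h{\left(-42 \right)}}{B{\left(-33 \right)}} + \frac{2035}{2384} = \frac{2 \left(-42\right)}{\left(-22\right) \left(-33\right)} + \frac{2035}{2384} = - \frac{84}{726} + 2035 \cdot \frac{1}{2384} = \left(-84\right) \frac{1}{726} + \frac{2035}{2384} = - \frac{14}{121} + \frac{2035}{2384} = \frac{212859}{288464}$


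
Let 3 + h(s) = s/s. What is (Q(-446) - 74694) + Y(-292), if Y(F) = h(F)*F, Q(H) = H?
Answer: -74556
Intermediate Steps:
h(s) = -2 (h(s) = -3 + s/s = -3 + 1 = -2)
Y(F) = -2*F
(Q(-446) - 74694) + Y(-292) = (-446 - 74694) - 2*(-292) = -75140 + 584 = -74556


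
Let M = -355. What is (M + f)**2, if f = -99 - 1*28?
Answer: 232324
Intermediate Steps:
f = -127 (f = -99 - 28 = -127)
(M + f)**2 = (-355 - 127)**2 = (-482)**2 = 232324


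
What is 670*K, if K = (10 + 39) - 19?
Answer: 20100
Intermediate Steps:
K = 30 (K = 49 - 19 = 30)
670*K = 670*30 = 20100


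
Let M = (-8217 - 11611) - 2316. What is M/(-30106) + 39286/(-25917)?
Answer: -304419134/390128601 ≈ -0.78030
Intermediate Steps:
M = -22144 (M = -19828 - 2316 = -22144)
M/(-30106) + 39286/(-25917) = -22144/(-30106) + 39286/(-25917) = -22144*(-1/30106) + 39286*(-1/25917) = 11072/15053 - 39286/25917 = -304419134/390128601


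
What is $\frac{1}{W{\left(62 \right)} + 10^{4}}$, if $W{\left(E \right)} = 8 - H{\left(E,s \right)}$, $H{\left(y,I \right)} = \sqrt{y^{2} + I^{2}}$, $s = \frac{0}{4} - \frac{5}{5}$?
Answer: $\frac{10008}{100156219} + \frac{\sqrt{3845}}{100156219} \approx 0.00010054$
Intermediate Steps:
$s = -1$ ($s = 0 \cdot \frac{1}{4} - 1 = 0 - 1 = -1$)
$H{\left(y,I \right)} = \sqrt{I^{2} + y^{2}}$
$W{\left(E \right)} = 8 - \sqrt{1 + E^{2}}$ ($W{\left(E \right)} = 8 - \sqrt{\left(-1\right)^{2} + E^{2}} = 8 - \sqrt{1 + E^{2}}$)
$\frac{1}{W{\left(62 \right)} + 10^{4}} = \frac{1}{\left(8 - \sqrt{1 + 62^{2}}\right) + 10^{4}} = \frac{1}{\left(8 - \sqrt{1 + 3844}\right) + 10000} = \frac{1}{\left(8 - \sqrt{3845}\right) + 10000} = \frac{1}{10008 - \sqrt{3845}}$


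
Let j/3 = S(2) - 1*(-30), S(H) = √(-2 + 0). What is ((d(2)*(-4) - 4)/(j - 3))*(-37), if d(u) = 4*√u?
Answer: 4292/2529 - 1184*I/2529 + 17168*√2/2529 - 148*I*√2/2529 ≈ 11.297 - 0.55093*I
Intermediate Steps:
S(H) = I*√2 (S(H) = √(-2) = I*√2)
j = 90 + 3*I*√2 (j = 3*(I*√2 - 1*(-30)) = 3*(I*√2 + 30) = 3*(30 + I*√2) = 90 + 3*I*√2 ≈ 90.0 + 4.2426*I)
((d(2)*(-4) - 4)/(j - 3))*(-37) = (((4*√2)*(-4) - 4)/((90 + 3*I*√2) - 3))*(-37) = ((-16*√2 - 4)/(87 + 3*I*√2))*(-37) = ((-4 - 16*√2)/(87 + 3*I*√2))*(-37) = -37*(-4 - 16*√2)/(87 + 3*I*√2)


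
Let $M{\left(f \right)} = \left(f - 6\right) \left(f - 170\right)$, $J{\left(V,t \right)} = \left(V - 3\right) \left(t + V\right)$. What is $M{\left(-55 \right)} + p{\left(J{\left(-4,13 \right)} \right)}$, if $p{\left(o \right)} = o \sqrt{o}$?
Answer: $13725 - 189 i \sqrt{7} \approx 13725.0 - 500.05 i$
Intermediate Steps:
$J{\left(V,t \right)} = \left(-3 + V\right) \left(V + t\right)$
$p{\left(o \right)} = o^{\frac{3}{2}}$
$M{\left(f \right)} = \left(-170 + f\right) \left(-6 + f\right)$ ($M{\left(f \right)} = \left(-6 + f\right) \left(-170 + f\right) = \left(-170 + f\right) \left(-6 + f\right)$)
$M{\left(-55 \right)} + p{\left(J{\left(-4,13 \right)} \right)} = \left(1020 + \left(-55\right)^{2} - -9680\right) + \left(\left(-4\right)^{2} - -12 - 39 - 52\right)^{\frac{3}{2}} = \left(1020 + 3025 + 9680\right) + \left(16 + 12 - 39 - 52\right)^{\frac{3}{2}} = 13725 + \left(-63\right)^{\frac{3}{2}} = 13725 - 189 i \sqrt{7}$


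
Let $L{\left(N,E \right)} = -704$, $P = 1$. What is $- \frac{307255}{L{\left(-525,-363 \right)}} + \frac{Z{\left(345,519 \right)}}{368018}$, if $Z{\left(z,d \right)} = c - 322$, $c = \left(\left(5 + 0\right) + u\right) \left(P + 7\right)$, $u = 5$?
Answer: $\frac{56537600111}{129542336} \approx 436.44$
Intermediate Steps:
$c = 80$ ($c = \left(\left(5 + 0\right) + 5\right) \left(1 + 7\right) = \left(5 + 5\right) 8 = 10 \cdot 8 = 80$)
$Z{\left(z,d \right)} = -242$ ($Z{\left(z,d \right)} = 80 - 322 = -242$)
$- \frac{307255}{L{\left(-525,-363 \right)}} + \frac{Z{\left(345,519 \right)}}{368018} = - \frac{307255}{-704} - \frac{242}{368018} = \left(-307255\right) \left(- \frac{1}{704}\right) - \frac{121}{184009} = \frac{307255}{704} - \frac{121}{184009} = \frac{56537600111}{129542336}$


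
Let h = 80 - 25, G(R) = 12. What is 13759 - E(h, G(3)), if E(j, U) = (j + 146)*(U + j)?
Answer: 292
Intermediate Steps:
h = 55
E(j, U) = (146 + j)*(U + j)
13759 - E(h, G(3)) = 13759 - (55² + 146*12 + 146*55 + 12*55) = 13759 - (3025 + 1752 + 8030 + 660) = 13759 - 1*13467 = 13759 - 13467 = 292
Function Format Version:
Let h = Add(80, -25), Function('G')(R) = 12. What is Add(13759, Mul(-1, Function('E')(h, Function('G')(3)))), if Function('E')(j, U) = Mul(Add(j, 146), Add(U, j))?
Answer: 292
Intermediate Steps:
h = 55
Function('E')(j, U) = Mul(Add(146, j), Add(U, j))
Add(13759, Mul(-1, Function('E')(h, Function('G')(3)))) = Add(13759, Mul(-1, Add(Pow(55, 2), Mul(146, 12), Mul(146, 55), Mul(12, 55)))) = Add(13759, Mul(-1, Add(3025, 1752, 8030, 660))) = Add(13759, Mul(-1, 13467)) = Add(13759, -13467) = 292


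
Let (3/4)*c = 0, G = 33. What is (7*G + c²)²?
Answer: 53361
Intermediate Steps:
c = 0 (c = (4/3)*0 = 0)
(7*G + c²)² = (7*33 + 0²)² = (231 + 0)² = 231² = 53361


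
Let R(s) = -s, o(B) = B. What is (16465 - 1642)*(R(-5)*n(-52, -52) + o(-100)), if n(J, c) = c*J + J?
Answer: 195070680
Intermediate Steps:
n(J, c) = J + J*c (n(J, c) = J*c + J = J + J*c)
(16465 - 1642)*(R(-5)*n(-52, -52) + o(-100)) = (16465 - 1642)*((-1*(-5))*(-52*(1 - 52)) - 100) = 14823*(5*(-52*(-51)) - 100) = 14823*(5*2652 - 100) = 14823*(13260 - 100) = 14823*13160 = 195070680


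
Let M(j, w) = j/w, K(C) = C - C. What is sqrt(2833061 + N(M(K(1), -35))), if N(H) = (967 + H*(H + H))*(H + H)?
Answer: sqrt(2833061) ≈ 1683.2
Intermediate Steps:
K(C) = 0
N(H) = 2*H*(967 + 2*H**2) (N(H) = (967 + H*(2*H))*(2*H) = (967 + 2*H**2)*(2*H) = 2*H*(967 + 2*H**2))
sqrt(2833061 + N(M(K(1), -35))) = sqrt(2833061 + (4*(0/(-35))**3 + 1934*(0/(-35)))) = sqrt(2833061 + (4*(0*(-1/35))**3 + 1934*(0*(-1/35)))) = sqrt(2833061 + (4*0**3 + 1934*0)) = sqrt(2833061 + (4*0 + 0)) = sqrt(2833061 + (0 + 0)) = sqrt(2833061 + 0) = sqrt(2833061)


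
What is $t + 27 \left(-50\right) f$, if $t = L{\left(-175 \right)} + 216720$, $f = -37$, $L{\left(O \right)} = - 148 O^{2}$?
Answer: $-4265830$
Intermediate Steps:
$t = -4315780$ ($t = - 148 \left(-175\right)^{2} + 216720 = \left(-148\right) 30625 + 216720 = -4532500 + 216720 = -4315780$)
$t + 27 \left(-50\right) f = -4315780 + 27 \left(-50\right) \left(-37\right) = -4315780 - -49950 = -4315780 + 49950 = -4265830$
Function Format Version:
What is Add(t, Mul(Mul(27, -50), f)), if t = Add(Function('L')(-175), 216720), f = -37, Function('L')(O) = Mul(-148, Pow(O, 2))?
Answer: -4265830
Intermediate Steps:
t = -4315780 (t = Add(Mul(-148, Pow(-175, 2)), 216720) = Add(Mul(-148, 30625), 216720) = Add(-4532500, 216720) = -4315780)
Add(t, Mul(Mul(27, -50), f)) = Add(-4315780, Mul(Mul(27, -50), -37)) = Add(-4315780, Mul(-1350, -37)) = Add(-4315780, 49950) = -4265830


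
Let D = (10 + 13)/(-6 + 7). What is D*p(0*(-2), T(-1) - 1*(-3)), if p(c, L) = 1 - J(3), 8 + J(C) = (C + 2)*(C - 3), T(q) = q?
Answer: 207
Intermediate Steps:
J(C) = -8 + (-3 + C)*(2 + C) (J(C) = -8 + (C + 2)*(C - 3) = -8 + (2 + C)*(-3 + C) = -8 + (-3 + C)*(2 + C))
p(c, L) = 9 (p(c, L) = 1 - (-14 + 3² - 1*3) = 1 - (-14 + 9 - 3) = 1 - 1*(-8) = 1 + 8 = 9)
D = 23 (D = 23/1 = 23*1 = 23)
D*p(0*(-2), T(-1) - 1*(-3)) = 23*9 = 207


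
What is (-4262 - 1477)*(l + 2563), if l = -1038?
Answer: -8751975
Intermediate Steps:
(-4262 - 1477)*(l + 2563) = (-4262 - 1477)*(-1038 + 2563) = -5739*1525 = -8751975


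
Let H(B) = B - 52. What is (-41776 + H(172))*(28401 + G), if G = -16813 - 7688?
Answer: -162458400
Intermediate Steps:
G = -24501
H(B) = -52 + B
(-41776 + H(172))*(28401 + G) = (-41776 + (-52 + 172))*(28401 - 24501) = (-41776 + 120)*3900 = -41656*3900 = -162458400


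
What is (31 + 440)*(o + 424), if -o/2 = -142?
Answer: 333468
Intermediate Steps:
o = 284 (o = -2*(-142) = 284)
(31 + 440)*(o + 424) = (31 + 440)*(284 + 424) = 471*708 = 333468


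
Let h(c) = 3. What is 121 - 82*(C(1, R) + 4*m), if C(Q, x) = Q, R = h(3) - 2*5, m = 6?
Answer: -1929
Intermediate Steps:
R = -7 (R = 3 - 2*5 = 3 - 10 = -7)
121 - 82*(C(1, R) + 4*m) = 121 - 82*(1 + 4*6) = 121 - 82*(1 + 24) = 121 - 82*25 = 121 - 2050 = -1929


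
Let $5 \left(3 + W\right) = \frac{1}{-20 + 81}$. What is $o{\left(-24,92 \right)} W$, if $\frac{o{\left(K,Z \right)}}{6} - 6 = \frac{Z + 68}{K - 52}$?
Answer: $- \frac{405816}{5795} \approx -70.029$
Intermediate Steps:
$o{\left(K,Z \right)} = 36 + \frac{6 \left(68 + Z\right)}{-52 + K}$ ($o{\left(K,Z \right)} = 36 + 6 \frac{Z + 68}{K - 52} = 36 + 6 \frac{68 + Z}{-52 + K} = 36 + \frac{6 \left(68 + Z\right)}{-52 + K}$)
$W = - \frac{914}{305}$ ($W = -3 + \frac{1}{5 \left(-20 + 81\right)} = -3 + \frac{1}{5 \cdot 61} = -3 + \frac{1}{5} \cdot \frac{1}{61} = -3 + \frac{1}{305} = - \frac{914}{305} \approx -2.9967$)
$o{\left(-24,92 \right)} W = \frac{6 \left(-244 + 92 + 6 \left(-24\right)\right)}{-52 - 24} \left(- \frac{914}{305}\right) = \frac{6 \left(-244 + 92 - 144\right)}{-76} \left(- \frac{914}{305}\right) = 6 \left(- \frac{1}{76}\right) \left(-296\right) \left(- \frac{914}{305}\right) = \frac{444}{19} \left(- \frac{914}{305}\right) = - \frac{405816}{5795}$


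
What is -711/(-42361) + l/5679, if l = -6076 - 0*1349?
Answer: -253347667/240568119 ≈ -1.0531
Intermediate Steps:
l = -6076 (l = -6076 - 1*0 = -6076 + 0 = -6076)
-711/(-42361) + l/5679 = -711/(-42361) - 6076/5679 = -711*(-1/42361) - 6076*1/5679 = 711/42361 - 6076/5679 = -253347667/240568119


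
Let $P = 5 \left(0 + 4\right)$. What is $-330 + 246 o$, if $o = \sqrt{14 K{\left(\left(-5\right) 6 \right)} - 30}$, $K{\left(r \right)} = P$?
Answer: $-330 + 1230 \sqrt{10} \approx 3559.6$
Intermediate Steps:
$P = 20$ ($P = 5 \cdot 4 = 20$)
$K{\left(r \right)} = 20$
$o = 5 \sqrt{10}$ ($o = \sqrt{14 \cdot 20 - 30} = \sqrt{280 - 30} = \sqrt{250} = 5 \sqrt{10} \approx 15.811$)
$-330 + 246 o = -330 + 246 \cdot 5 \sqrt{10} = -330 + 1230 \sqrt{10}$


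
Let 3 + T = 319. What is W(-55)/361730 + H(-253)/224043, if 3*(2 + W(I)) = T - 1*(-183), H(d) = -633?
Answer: -192157357/81043074390 ≈ -0.0023711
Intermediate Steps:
T = 316 (T = -3 + 319 = 316)
W(I) = 493/3 (W(I) = -2 + (316 - 1*(-183))/3 = -2 + (316 + 183)/3 = -2 + (1/3)*499 = -2 + 499/3 = 493/3)
W(-55)/361730 + H(-253)/224043 = (493/3)/361730 - 633/224043 = (493/3)*(1/361730) - 633*1/224043 = 493/1085190 - 211/74681 = -192157357/81043074390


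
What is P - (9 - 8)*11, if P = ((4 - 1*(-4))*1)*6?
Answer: 37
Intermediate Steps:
P = 48 (P = ((4 + 4)*1)*6 = (8*1)*6 = 8*6 = 48)
P - (9 - 8)*11 = 48 - (9 - 8)*11 = 48 - 11 = 37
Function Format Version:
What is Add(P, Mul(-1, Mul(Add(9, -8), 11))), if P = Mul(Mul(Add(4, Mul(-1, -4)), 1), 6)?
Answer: 37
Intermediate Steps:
P = 48 (P = Mul(Mul(Add(4, 4), 1), 6) = Mul(Mul(8, 1), 6) = Mul(8, 6) = 48)
Add(P, Mul(-1, Mul(Add(9, -8), 11))) = Add(48, Mul(-1, Mul(Add(9, -8), 11))) = Add(48, Mul(-1, Mul(1, 11))) = Add(48, Mul(-1, 11)) = Add(48, -11) = 37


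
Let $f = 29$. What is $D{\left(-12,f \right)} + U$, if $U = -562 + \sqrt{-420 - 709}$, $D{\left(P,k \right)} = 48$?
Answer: $-514 + i \sqrt{1129} \approx -514.0 + 33.601 i$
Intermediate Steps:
$U = -562 + i \sqrt{1129}$ ($U = -562 + \sqrt{-1129} = -562 + i \sqrt{1129} \approx -562.0 + 33.601 i$)
$D{\left(-12,f \right)} + U = 48 - \left(562 - i \sqrt{1129}\right) = -514 + i \sqrt{1129}$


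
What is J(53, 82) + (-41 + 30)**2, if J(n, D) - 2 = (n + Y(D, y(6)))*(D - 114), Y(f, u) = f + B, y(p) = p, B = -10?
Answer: -3877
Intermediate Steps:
Y(f, u) = -10 + f (Y(f, u) = f - 10 = -10 + f)
J(n, D) = 2 + (-114 + D)*(-10 + D + n) (J(n, D) = 2 + (n + (-10 + D))*(D - 114) = 2 + (-10 + D + n)*(-114 + D) = 2 + (-114 + D)*(-10 + D + n))
J(53, 82) + (-41 + 30)**2 = (1142 + 82**2 - 124*82 - 114*53 + 82*53) + (-41 + 30)**2 = (1142 + 6724 - 10168 - 6042 + 4346) + (-11)**2 = -3998 + 121 = -3877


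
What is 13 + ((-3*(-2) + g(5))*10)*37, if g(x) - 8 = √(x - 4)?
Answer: 5563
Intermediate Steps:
g(x) = 8 + √(-4 + x) (g(x) = 8 + √(x - 4) = 8 + √(-4 + x))
13 + ((-3*(-2) + g(5))*10)*37 = 13 + ((-3*(-2) + (8 + √(-4 + 5)))*10)*37 = 13 + ((6 + (8 + √1))*10)*37 = 13 + ((6 + (8 + 1))*10)*37 = 13 + ((6 + 9)*10)*37 = 13 + (15*10)*37 = 13 + 150*37 = 13 + 5550 = 5563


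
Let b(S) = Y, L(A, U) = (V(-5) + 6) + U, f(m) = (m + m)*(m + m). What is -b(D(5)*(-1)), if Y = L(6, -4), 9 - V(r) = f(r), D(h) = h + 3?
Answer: 89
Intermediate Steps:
D(h) = 3 + h
f(m) = 4*m² (f(m) = (2*m)*(2*m) = 4*m²)
V(r) = 9 - 4*r²
L(A, U) = -85 + U (L(A, U) = ((9 - 4*(-5)²) + 6) + U = ((9 - 4*25) + 6) + U = ((9 - 100) + 6) + U = (-91 + 6) + U = -85 + U)
Y = -89 (Y = -85 - 4 = -89)
b(S) = -89
-b(D(5)*(-1)) = -1*(-89) = 89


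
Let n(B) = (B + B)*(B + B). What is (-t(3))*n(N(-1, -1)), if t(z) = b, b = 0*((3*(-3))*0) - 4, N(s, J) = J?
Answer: 16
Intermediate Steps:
n(B) = 4*B**2 (n(B) = (2*B)*(2*B) = 4*B**2)
b = -4 (b = 0*(-9*0) - 4 = 0*0 - 4 = 0 - 4 = -4)
t(z) = -4
(-t(3))*n(N(-1, -1)) = (-1*(-4))*(4*(-1)**2) = 4*(4*1) = 4*4 = 16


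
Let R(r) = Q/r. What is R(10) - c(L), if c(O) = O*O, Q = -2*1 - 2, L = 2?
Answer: -22/5 ≈ -4.4000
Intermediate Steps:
Q = -4 (Q = -2 - 2 = -4)
c(O) = O²
R(r) = -4/r
R(10) - c(L) = -4/10 - 1*2² = -4*⅒ - 1*4 = -⅖ - 4 = -22/5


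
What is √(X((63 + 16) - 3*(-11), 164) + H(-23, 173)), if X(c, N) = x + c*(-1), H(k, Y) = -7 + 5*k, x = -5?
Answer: I*√239 ≈ 15.46*I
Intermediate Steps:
X(c, N) = -5 - c (X(c, N) = -5 + c*(-1) = -5 - c)
√(X((63 + 16) - 3*(-11), 164) + H(-23, 173)) = √((-5 - ((63 + 16) - 3*(-11))) + (-7 + 5*(-23))) = √((-5 - (79 + 33)) + (-7 - 115)) = √((-5 - 1*112) - 122) = √((-5 - 112) - 122) = √(-117 - 122) = √(-239) = I*√239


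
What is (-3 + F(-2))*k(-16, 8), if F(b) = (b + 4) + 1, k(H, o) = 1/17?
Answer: 0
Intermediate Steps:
k(H, o) = 1/17
F(b) = 5 + b (F(b) = (4 + b) + 1 = 5 + b)
(-3 + F(-2))*k(-16, 8) = (-3 + (5 - 2))*(1/17) = (-3 + 3)*(1/17) = 0*(1/17) = 0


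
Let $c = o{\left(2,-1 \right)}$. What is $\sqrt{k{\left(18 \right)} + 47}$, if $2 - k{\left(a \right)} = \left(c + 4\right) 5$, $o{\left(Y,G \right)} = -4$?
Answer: $7$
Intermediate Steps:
$c = -4$
$k{\left(a \right)} = 2$ ($k{\left(a \right)} = 2 - \left(-4 + 4\right) 5 = 2 - 0 \cdot 5 = 2 - 0 = 2 + 0 = 2$)
$\sqrt{k{\left(18 \right)} + 47} = \sqrt{2 + 47} = \sqrt{49} = 7$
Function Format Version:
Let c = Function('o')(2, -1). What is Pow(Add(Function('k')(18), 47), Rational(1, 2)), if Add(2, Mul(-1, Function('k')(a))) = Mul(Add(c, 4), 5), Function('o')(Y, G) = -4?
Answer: 7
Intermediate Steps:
c = -4
Function('k')(a) = 2 (Function('k')(a) = Add(2, Mul(-1, Mul(Add(-4, 4), 5))) = Add(2, Mul(-1, Mul(0, 5))) = Add(2, Mul(-1, 0)) = Add(2, 0) = 2)
Pow(Add(Function('k')(18), 47), Rational(1, 2)) = Pow(Add(2, 47), Rational(1, 2)) = Pow(49, Rational(1, 2)) = 7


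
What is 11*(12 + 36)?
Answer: 528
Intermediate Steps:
11*(12 + 36) = 11*48 = 528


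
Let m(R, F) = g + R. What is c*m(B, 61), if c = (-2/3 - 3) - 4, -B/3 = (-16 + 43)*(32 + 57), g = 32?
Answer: 165071/3 ≈ 55024.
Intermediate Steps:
B = -7209 (B = -3*(-16 + 43)*(32 + 57) = -81*89 = -3*2403 = -7209)
m(R, F) = 32 + R
c = -23/3 (c = (-2*⅓ - 3) - 4 = (-⅔ - 3) - 4 = -11/3 - 4 = -23/3 ≈ -7.6667)
c*m(B, 61) = -23*(32 - 7209)/3 = -23/3*(-7177) = 165071/3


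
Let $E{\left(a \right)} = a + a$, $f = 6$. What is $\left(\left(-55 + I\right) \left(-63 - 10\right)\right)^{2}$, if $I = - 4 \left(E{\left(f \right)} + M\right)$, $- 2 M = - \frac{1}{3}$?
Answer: $\frac{515426209}{9} \approx 5.727 \cdot 10^{7}$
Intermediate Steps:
$M = \frac{1}{6}$ ($M = - \frac{\left(-1\right) \frac{1}{3}}{2} = \left(- \frac{1}{2}\right) \left(- \frac{1}{3}\right) = \frac{1}{6} \approx 0.16667$)
$E{\left(a \right)} = 2 a$
$I = - \frac{146}{3}$ ($I = - 4 \left(2 \cdot 6 + \frac{1}{6}\right) = - 4 \left(12 + \frac{1}{6}\right) = \left(-4\right) \frac{73}{6} = - \frac{146}{3} \approx -48.667$)
$\left(\left(-55 + I\right) \left(-63 - 10\right)\right)^{2} = \left(\left(-55 - \frac{146}{3}\right) \left(-63 - 10\right)\right)^{2} = \left(\left(- \frac{311}{3}\right) \left(-73\right)\right)^{2} = \left(\frac{22703}{3}\right)^{2} = \frac{515426209}{9}$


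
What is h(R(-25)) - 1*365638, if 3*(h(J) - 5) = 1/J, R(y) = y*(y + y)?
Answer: -1371123749/3750 ≈ -3.6563e+5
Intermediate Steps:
R(y) = 2*y² (R(y) = y*(2*y) = 2*y²)
h(J) = 5 + 1/(3*J)
h(R(-25)) - 1*365638 = (5 + 1/(3*((2*(-25)²)))) - 1*365638 = (5 + 1/(3*((2*625)))) - 365638 = (5 + (⅓)/1250) - 365638 = (5 + (⅓)*(1/1250)) - 365638 = (5 + 1/3750) - 365638 = 18751/3750 - 365638 = -1371123749/3750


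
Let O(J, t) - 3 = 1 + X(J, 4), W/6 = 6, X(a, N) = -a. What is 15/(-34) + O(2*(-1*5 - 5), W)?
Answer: 801/34 ≈ 23.559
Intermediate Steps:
W = 36 (W = 6*6 = 36)
O(J, t) = 4 - J (O(J, t) = 3 + (1 - J) = 4 - J)
15/(-34) + O(2*(-1*5 - 5), W) = 15/(-34) + (4 - 2*(-1*5 - 5)) = -1/34*15 + (4 - 2*(-5 - 5)) = -15/34 + (4 - 2*(-10)) = -15/34 + (4 - 1*(-20)) = -15/34 + (4 + 20) = -15/34 + 24 = 801/34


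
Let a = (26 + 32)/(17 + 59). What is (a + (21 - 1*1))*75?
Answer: 59175/38 ≈ 1557.2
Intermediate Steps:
a = 29/38 (a = 58/76 = 58*(1/76) = 29/38 ≈ 0.76316)
(a + (21 - 1*1))*75 = (29/38 + (21 - 1*1))*75 = (29/38 + (21 - 1))*75 = (29/38 + 20)*75 = (789/38)*75 = 59175/38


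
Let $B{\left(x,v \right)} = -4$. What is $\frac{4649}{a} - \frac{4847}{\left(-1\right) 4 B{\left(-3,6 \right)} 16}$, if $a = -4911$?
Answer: $- \frac{24993761}{1257216} \approx -19.88$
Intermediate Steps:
$\frac{4649}{a} - \frac{4847}{\left(-1\right) 4 B{\left(-3,6 \right)} 16} = \frac{4649}{-4911} - \frac{4847}{\left(-1\right) 4 \left(-4\right) 16} = 4649 \left(- \frac{1}{4911}\right) - \frac{4847}{\left(-1\right) \left(\left(-16\right) 16\right)} = - \frac{4649}{4911} - \frac{4847}{\left(-1\right) \left(-256\right)} = - \frac{4649}{4911} - \frac{4847}{256} = - \frac{24993761}{1257216}$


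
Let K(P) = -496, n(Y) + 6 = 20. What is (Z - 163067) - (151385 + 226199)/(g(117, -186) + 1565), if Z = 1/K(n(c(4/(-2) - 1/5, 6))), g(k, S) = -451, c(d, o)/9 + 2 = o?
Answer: -45144487613/276272 ≈ -1.6341e+5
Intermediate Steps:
c(d, o) = -18 + 9*o
n(Y) = 14 (n(Y) = -6 + 20 = 14)
Z = -1/496 (Z = 1/(-496) = -1/496 ≈ -0.0020161)
(Z - 163067) - (151385 + 226199)/(g(117, -186) + 1565) = (-1/496 - 163067) - (151385 + 226199)/(-451 + 1565) = -80881233/496 - 377584/1114 = -80881233/496 - 1*188792/557 = -80881233/496 - 188792/557 = -45144487613/276272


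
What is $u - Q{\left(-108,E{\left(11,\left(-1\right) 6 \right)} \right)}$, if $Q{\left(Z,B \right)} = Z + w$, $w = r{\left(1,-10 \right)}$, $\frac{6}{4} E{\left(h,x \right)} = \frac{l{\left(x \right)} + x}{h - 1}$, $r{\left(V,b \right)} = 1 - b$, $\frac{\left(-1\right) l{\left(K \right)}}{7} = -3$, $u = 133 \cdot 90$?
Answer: $12067$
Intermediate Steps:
$u = 11970$
$l{\left(K \right)} = 21$ ($l{\left(K \right)} = \left(-7\right) \left(-3\right) = 21$)
$E{\left(h,x \right)} = \frac{2 \left(21 + x\right)}{3 \left(-1 + h\right)}$ ($E{\left(h,x \right)} = \frac{2 \frac{21 + x}{h - 1}}{3} = \frac{2 \frac{21 + x}{-1 + h}}{3} = \frac{2 \left(21 + x\right)}{3 \left(-1 + h\right)}$)
$w = 11$ ($w = 1 - -10 = 1 + 10 = 11$)
$Q{\left(Z,B \right)} = 11 + Z$ ($Q{\left(Z,B \right)} = Z + 11 = 11 + Z$)
$u - Q{\left(-108,E{\left(11,\left(-1\right) 6 \right)} \right)} = 11970 - \left(11 - 108\right) = 11970 - -97 = 11970 + 97 = 12067$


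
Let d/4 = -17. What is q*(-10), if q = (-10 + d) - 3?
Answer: 810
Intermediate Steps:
d = -68 (d = 4*(-17) = -68)
q = -81 (q = (-10 - 68) - 3 = -78 - 3 = -81)
q*(-10) = -81*(-10) = 810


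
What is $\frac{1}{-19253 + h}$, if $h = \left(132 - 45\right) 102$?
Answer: $- \frac{1}{10379} \approx -9.6348 \cdot 10^{-5}$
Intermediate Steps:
$h = 8874$ ($h = 87 \cdot 102 = 8874$)
$\frac{1}{-19253 + h} = \frac{1}{-19253 + 8874} = \frac{1}{-10379} = - \frac{1}{10379}$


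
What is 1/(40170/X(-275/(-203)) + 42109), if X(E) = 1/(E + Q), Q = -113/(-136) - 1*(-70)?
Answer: 13804/40608649051 ≈ 3.3993e-7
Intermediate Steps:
Q = 9633/136 (Q = -113*(-1/136) + 70 = 113/136 + 70 = 9633/136 ≈ 70.831)
X(E) = 1/(9633/136 + E) (X(E) = 1/(E + 9633/136) = 1/(9633/136 + E))
1/(40170/X(-275/(-203)) + 42109) = 1/(40170/((136/(9633 + 136*(-275/(-203))))) + 42109) = 1/(40170/((136/(9633 + 136*(-275*(-1/203))))) + 42109) = 1/(40170/((136/(9633 + 136*(275/203)))) + 42109) = 1/(40170/((136/(9633 + 37400/203))) + 42109) = 1/(40170/((136/(1992899/203))) + 42109) = 1/(40170/((136*(203/1992899))) + 42109) = 1/(40170/(27608/1992899) + 42109) = 1/(40170*(1992899/27608) + 42109) = 1/(40027376415/13804 + 42109) = 1/(40608649051/13804) = 13804/40608649051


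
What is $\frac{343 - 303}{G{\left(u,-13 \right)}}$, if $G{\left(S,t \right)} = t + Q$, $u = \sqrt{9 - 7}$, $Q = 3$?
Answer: $-4$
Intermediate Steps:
$u = \sqrt{2} \approx 1.4142$
$G{\left(S,t \right)} = 3 + t$ ($G{\left(S,t \right)} = t + 3 = 3 + t$)
$\frac{343 - 303}{G{\left(u,-13 \right)}} = \frac{343 - 303}{3 - 13} = \frac{343 - 303}{-10} = 40 \left(- \frac{1}{10}\right) = -4$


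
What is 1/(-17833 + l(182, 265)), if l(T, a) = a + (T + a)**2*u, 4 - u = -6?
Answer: 1/1980522 ≈ 5.0492e-7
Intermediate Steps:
u = 10 (u = 4 - 1*(-6) = 4 + 6 = 10)
l(T, a) = a + 10*(T + a)**2 (l(T, a) = a + (T + a)**2*10 = a + 10*(T + a)**2)
1/(-17833 + l(182, 265)) = 1/(-17833 + (265 + 10*(182 + 265)**2)) = 1/(-17833 + (265 + 10*447**2)) = 1/(-17833 + (265 + 10*199809)) = 1/(-17833 + (265 + 1998090)) = 1/(-17833 + 1998355) = 1/1980522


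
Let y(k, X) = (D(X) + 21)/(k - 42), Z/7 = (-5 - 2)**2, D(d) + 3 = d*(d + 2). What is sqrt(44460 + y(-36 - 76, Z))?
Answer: sqrt(1036186998)/154 ≈ 209.03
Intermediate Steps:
D(d) = -3 + d*(2 + d) (D(d) = -3 + d*(d + 2) = -3 + d*(2 + d))
Z = 343 (Z = 7*(-5 - 2)**2 = 7*(-7)**2 = 7*49 = 343)
y(k, X) = (18 + X**2 + 2*X)/(-42 + k) (y(k, X) = ((-3 + X**2 + 2*X) + 21)/(k - 42) = (18 + X**2 + 2*X)/(-42 + k))
sqrt(44460 + y(-36 - 76, Z)) = sqrt(44460 + (18 + 343**2 + 2*343)/(-42 + (-36 - 76))) = sqrt(44460 + (18 + 117649 + 686)/(-42 - 112)) = sqrt(44460 + 118353/(-154)) = sqrt(44460 - 1/154*118353) = sqrt(44460 - 118353/154) = sqrt(6728487/154) = sqrt(1036186998)/154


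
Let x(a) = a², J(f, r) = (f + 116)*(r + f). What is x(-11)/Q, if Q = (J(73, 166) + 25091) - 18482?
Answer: 121/51780 ≈ 0.0023368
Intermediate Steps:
J(f, r) = (116 + f)*(f + r)
Q = 51780 (Q = ((73² + 116*73 + 116*166 + 73*166) + 25091) - 18482 = ((5329 + 8468 + 19256 + 12118) + 25091) - 18482 = (45171 + 25091) - 18482 = 70262 - 18482 = 51780)
x(-11)/Q = (-11)²/51780 = 121*(1/51780) = 121/51780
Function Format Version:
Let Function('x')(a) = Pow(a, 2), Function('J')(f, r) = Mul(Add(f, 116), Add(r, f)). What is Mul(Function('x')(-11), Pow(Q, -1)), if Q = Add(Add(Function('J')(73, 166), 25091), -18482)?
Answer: Rational(121, 51780) ≈ 0.0023368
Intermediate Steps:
Function('J')(f, r) = Mul(Add(116, f), Add(f, r))
Q = 51780 (Q = Add(Add(Add(Pow(73, 2), Mul(116, 73), Mul(116, 166), Mul(73, 166)), 25091), -18482) = Add(Add(Add(5329, 8468, 19256, 12118), 25091), -18482) = Add(Add(45171, 25091), -18482) = Add(70262, -18482) = 51780)
Mul(Function('x')(-11), Pow(Q, -1)) = Mul(Pow(-11, 2), Pow(51780, -1)) = Mul(121, Rational(1, 51780)) = Rational(121, 51780)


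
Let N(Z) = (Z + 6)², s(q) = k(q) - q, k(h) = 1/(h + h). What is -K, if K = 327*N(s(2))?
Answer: -94503/16 ≈ -5906.4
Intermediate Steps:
k(h) = 1/(2*h)
s(q) = 1/(2*q) - q
N(Z) = (6 + Z)²
K = 94503/16 (K = 327*(6 + ((½)/2 - 1*2))² = 327*(6 + ((½)*(½) - 2))² = 327*(6 + (¼ - 2))² = 327*(6 - 7/4)² = 327*(17/4)² = 327*(289/16) = 94503/16 ≈ 5906.4)
-K = -1*94503/16 = -94503/16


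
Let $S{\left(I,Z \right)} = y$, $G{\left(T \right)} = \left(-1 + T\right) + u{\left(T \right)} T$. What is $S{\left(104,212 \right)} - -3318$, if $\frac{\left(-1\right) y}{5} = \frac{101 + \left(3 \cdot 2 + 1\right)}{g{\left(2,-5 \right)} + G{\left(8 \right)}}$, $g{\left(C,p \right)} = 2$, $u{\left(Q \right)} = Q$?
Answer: $\frac{241674}{73} \approx 3310.6$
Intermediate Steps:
$G{\left(T \right)} = -1 + T + T^{2}$ ($G{\left(T \right)} = \left(-1 + T\right) + T T = \left(-1 + T\right) + T^{2} = -1 + T + T^{2}$)
$y = - \frac{540}{73}$ ($y = - 5 \frac{101 + \left(3 \cdot 2 + 1\right)}{2 + \left(-1 + 8 + 8^{2}\right)} = - 5 \frac{101 + \left(6 + 1\right)}{2 + \left(-1 + 8 + 64\right)} = - 5 \frac{101 + 7}{2 + 71} = - 5 \cdot \frac{108}{73} = - 5 \cdot 108 \cdot \frac{1}{73} = \left(-5\right) \frac{108}{73} = - \frac{540}{73} \approx -7.3973$)
$S{\left(I,Z \right)} = - \frac{540}{73}$
$S{\left(104,212 \right)} - -3318 = - \frac{540}{73} - -3318 = - \frac{540}{73} + 3318 = \frac{241674}{73}$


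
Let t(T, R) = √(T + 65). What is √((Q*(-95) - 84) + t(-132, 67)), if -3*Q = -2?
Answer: √(-1326 + 9*I*√67)/3 ≈ 0.33705 + 12.143*I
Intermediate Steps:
Q = ⅔ (Q = -⅓*(-2) = ⅔ ≈ 0.66667)
t(T, R) = √(65 + T)
√((Q*(-95) - 84) + t(-132, 67)) = √(((⅔)*(-95) - 84) + √(65 - 132)) = √((-190/3 - 84) + √(-67)) = √(-442/3 + I*√67)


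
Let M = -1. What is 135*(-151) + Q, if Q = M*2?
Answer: -20387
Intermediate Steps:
Q = -2 (Q = -1*2 = -2)
135*(-151) + Q = 135*(-151) - 2 = -20385 - 2 = -20387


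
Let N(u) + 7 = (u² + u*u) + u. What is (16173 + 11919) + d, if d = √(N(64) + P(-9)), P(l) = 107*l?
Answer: 28092 + √7286 ≈ 28177.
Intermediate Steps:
N(u) = -7 + u + 2*u² (N(u) = -7 + ((u² + u*u) + u) = -7 + ((u² + u²) + u) = -7 + (2*u² + u) = -7 + (u + 2*u²) = -7 + u + 2*u²)
d = √7286 (d = √((-7 + 64 + 2*64²) + 107*(-9)) = √((-7 + 64 + 2*4096) - 963) = √((-7 + 64 + 8192) - 963) = √(8249 - 963) = √7286 ≈ 85.358)
(16173 + 11919) + d = (16173 + 11919) + √7286 = 28092 + √7286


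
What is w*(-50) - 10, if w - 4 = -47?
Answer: 2140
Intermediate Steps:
w = -43 (w = 4 - 47 = -43)
w*(-50) - 10 = -43*(-50) - 10 = 2150 - 10 = 2140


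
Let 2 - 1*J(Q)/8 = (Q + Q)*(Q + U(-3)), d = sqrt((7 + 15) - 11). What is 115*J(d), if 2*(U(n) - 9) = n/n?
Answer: -18400 - 17480*sqrt(11) ≈ -76375.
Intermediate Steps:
d = sqrt(11) (d = sqrt(22 - 11) = sqrt(11) ≈ 3.3166)
U(n) = 19/2 (U(n) = 9 + (n/n)/2 = 9 + (1/2)*1 = 9 + 1/2 = 19/2)
J(Q) = 16 - 16*Q*(19/2 + Q) (J(Q) = 16 - 8*(Q + Q)*(Q + 19/2) = 16 - 8*2*Q*(19/2 + Q) = 16 - 16*Q*(19/2 + Q))
115*J(d) = 115*(16 - 152*sqrt(11) - 16*(sqrt(11))**2) = 115*(16 - 152*sqrt(11) - 16*11) = 115*(16 - 152*sqrt(11) - 176) = 115*(-160 - 152*sqrt(11)) = -18400 - 17480*sqrt(11)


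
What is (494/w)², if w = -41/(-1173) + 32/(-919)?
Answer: 1678008823812036/121 ≈ 1.3868e+13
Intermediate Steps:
w = 143/1077987 (w = -41*(-1/1173) + 32*(-1/919) = 41/1173 - 32/919 = 143/1077987 ≈ 0.00013265)
(494/w)² = (494/(143/1077987))² = (494*(1077987/143))² = (40963506/11)² = 1678008823812036/121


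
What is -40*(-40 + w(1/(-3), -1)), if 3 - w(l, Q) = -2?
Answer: 1400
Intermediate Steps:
w(l, Q) = 5 (w(l, Q) = 3 - 1*(-2) = 3 + 2 = 5)
-40*(-40 + w(1/(-3), -1)) = -40*(-40 + 5) = -40*(-35) = 1400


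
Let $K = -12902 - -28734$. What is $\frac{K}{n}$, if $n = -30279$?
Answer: $- \frac{15832}{30279} \approx -0.52287$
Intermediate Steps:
$K = 15832$ ($K = -12902 + 28734 = 15832$)
$\frac{K}{n} = \frac{15832}{-30279} = 15832 \left(- \frac{1}{30279}\right) = - \frac{15832}{30279}$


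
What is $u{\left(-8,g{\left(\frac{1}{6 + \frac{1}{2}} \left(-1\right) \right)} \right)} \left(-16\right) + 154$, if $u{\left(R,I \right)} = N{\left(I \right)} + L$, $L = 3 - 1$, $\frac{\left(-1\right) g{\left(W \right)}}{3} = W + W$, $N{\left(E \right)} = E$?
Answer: $\frac{1394}{13} \approx 107.23$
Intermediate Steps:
$g{\left(W \right)} = - 6 W$ ($g{\left(W \right)} = - 3 \left(W + W\right) = - 3 \cdot 2 W = - 6 W$)
$L = 2$ ($L = 3 - 1 = 2$)
$u{\left(R,I \right)} = 2 + I$ ($u{\left(R,I \right)} = I + 2 = 2 + I$)
$u{\left(-8,g{\left(\frac{1}{6 + \frac{1}{2}} \left(-1\right) \right)} \right)} \left(-16\right) + 154 = \left(2 - 6 \frac{1}{6 + \frac{1}{2}} \left(-1\right)\right) \left(-16\right) + 154 = \left(2 - 6 \frac{1}{\frac{13}{2}} \left(-1\right)\right) \left(-16\right) + 154 = \left(2 - 6 \cdot \frac{2}{13} \left(-1\right)\right) \left(-16\right) + 154 = \left(2 - - \frac{12}{13}\right) \left(-16\right) + 154 = \left(2 + \frac{12}{13}\right) \left(-16\right) + 154 = \frac{38}{13} \left(-16\right) + 154 = - \frac{608}{13} + 154 = \frac{1394}{13}$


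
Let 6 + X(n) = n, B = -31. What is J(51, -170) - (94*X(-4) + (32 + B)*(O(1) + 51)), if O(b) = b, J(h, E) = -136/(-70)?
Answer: 31148/35 ≈ 889.94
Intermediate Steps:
J(h, E) = 68/35 (J(h, E) = -136*(-1/70) = 68/35)
X(n) = -6 + n
J(51, -170) - (94*X(-4) + (32 + B)*(O(1) + 51)) = 68/35 - (94*(-6 - 4) + (32 - 31)*(1 + 51)) = 68/35 - (94*(-10) + 1*52) = 68/35 - (-940 + 52) = 68/35 - 1*(-888) = 68/35 + 888 = 31148/35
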